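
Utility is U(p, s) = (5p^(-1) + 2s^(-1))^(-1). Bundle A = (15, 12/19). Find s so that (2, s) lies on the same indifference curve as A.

s = 2

U depends on (p, s) only through S = 5p^(-1) + 2s^(-1), so equal utility means equal S. At (15, 12/19): S = 3.5.
With p = 2: 5·2^(-1) = 2.5, so 2s^(-1) = 3.5 − 2.5 = 1, i.e. s^(-1) = 0.5.
Hence s = 1/0.5 = 2.
Check: U(2, 2) = 0.2857.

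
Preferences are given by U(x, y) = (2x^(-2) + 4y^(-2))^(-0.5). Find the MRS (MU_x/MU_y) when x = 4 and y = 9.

MRS = 729/128

For CES with ρ = -2, MRS = (2/4)·(y/x)^3.
At (4, 9): MRS = 729/128.
That is, one extra unit of x is worth 729/128 units of y at the margin.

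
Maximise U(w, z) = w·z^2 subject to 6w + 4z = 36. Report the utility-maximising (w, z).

MU_w = z^2 and MU_z = 2·w·z.
MRS = MU_w/MU_z = (1/2)·z/w.
Tangency: set MRS = p_w/p_z = 6/4 = 1.5.
So (1/2)·z/w = 1.5, i.e. z = 3·w.
Substitute into the budget 6·w + 4·z = 36: 18·w = 36, so w* = 2.
Then z* = 3·2 = 6.

w* = 2, z* = 6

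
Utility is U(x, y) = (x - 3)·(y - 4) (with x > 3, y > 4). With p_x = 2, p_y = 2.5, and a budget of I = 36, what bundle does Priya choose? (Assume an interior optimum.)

x* = 8, y* = 8

MU_x = (y−4), MU_y = (x−3).
MRS = (y−4)/(x−3).
Tangency: set MRS = p_x/p_y = 2/2.5 = 0.8.
So (y − 4)/(x − 3) = 0.8, i.e. (y − 4) = 0.8·(x − 3).
Rewrite the budget in excess-of-subsistence terms: 2·(x − 3) + 2.5·(y − 4) = 36 − 2·3 − 2.5·4 = 20.
Substituting, 4·(x − 3) = 20, so x − 3 = 5 and x* = 8.
Then y − 4 = 0.8·5 = 4, so y* = 8.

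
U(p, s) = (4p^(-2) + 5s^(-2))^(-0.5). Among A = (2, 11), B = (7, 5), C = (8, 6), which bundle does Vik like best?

Evaluate utility at each bundle:
U(A) = 0.980.
U(B) = 1.884.
U(C) = 2.228.
Highest utility is C, so C ≻ B ≻ A.

Bundle C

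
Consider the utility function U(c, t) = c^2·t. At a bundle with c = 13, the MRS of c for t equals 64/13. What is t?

t = 32

MU_c = 2·c·t and MU_t = c^2.
MRS = MU_c/MU_t = (2/1)·t/c.
Substitute c = 13: MRS = t/6.5. Setting t/6.5 = 64/13 gives t = (64/13)·6.5 = 32.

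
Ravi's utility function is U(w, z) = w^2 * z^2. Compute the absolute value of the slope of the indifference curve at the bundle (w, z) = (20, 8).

MU_w = 2·w·z^2 and MU_z = 2·w^2·z.
MRS = MU_w/MU_z = z/w.
At (20, 8): MRS = 0.4.
So at (20, 8) the consumer would give up 0.4 units of z for one more unit of w.

MRS = 0.4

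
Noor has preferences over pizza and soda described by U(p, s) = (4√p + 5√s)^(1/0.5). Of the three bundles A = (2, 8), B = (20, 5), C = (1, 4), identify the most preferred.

Bundle B

Evaluate utility at each bundle:
U(A) = 392.000.
U(B) = 845.000.
U(C) = 196.000.
Highest utility is B, so B ≻ A ≻ C.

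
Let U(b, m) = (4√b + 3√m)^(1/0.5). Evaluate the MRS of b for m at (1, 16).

MRS = 16/3

For CES with ρ = 0.5, MRS = (4/3)·√(m/b).
At (1, 16): MRS = 16/3.
That is, one extra unit of b is worth 16/3 units of m at the margin.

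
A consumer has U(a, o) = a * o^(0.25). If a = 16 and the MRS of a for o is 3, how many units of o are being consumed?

o = 12

MU_a = o^(0.25) and MU_o = 0.25·a·o^(-0.75).
MRS = MU_a/MU_o = (4)·o/a.
Substitute a = 16: MRS = o/4. Setting o/4 = 3 gives o = 3·4 = 12.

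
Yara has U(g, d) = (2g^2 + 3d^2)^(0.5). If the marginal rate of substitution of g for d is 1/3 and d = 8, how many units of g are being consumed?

For CES with ρ = 2, MRS = (2/3)·(d/g)^(-1).
Setting (2/3)·(8/g)^(-1) = 1/3 gives (8/g)^(-1) = 0.5, so 8/g = 2 and g = 4.

g = 4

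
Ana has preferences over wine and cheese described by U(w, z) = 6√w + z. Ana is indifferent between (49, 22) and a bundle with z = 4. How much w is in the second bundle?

w = 100

U(49, 22) = 64.
Set U(w, 4) = 64 and solve.
With z = 4: 6√w = 64 − 4 = 60, so √w = 10 and w = 100.
Check: U(100, 4) = 64.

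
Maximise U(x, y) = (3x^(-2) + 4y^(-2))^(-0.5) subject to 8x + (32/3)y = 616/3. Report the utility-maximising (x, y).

For CES with ρ = -2, MRS = (3/4)·(y/x)^3.
Tangency: set MRS = p_x/p_y = 8/(32/3) = 0.75.
So (y/x)^3 = 1; taking the cube root, y/x = 1, i.e. y = x.
Substitute into the budget 8·x + (32/3)·y = 616/3: (56/3)·x = 616/3, so x* = 11 and y* = 11.

x* = 11, y* = 11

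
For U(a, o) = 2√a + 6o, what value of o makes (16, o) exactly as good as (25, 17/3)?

U(25, 17/3) = 44.
Set U(16, o) = 44 and solve.
With a = 16: √16 = 4, so 6o = 44 − 2·4 = 36 and o = 6.
Check: U(16, 6) = 44.

o = 6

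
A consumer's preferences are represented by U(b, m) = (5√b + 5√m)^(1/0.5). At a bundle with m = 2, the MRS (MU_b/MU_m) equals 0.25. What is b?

For CES with ρ = 0.5, MRS = √(m/b).
Setting √(2/b) = 0.25 gives 2/b = 1/16 and b = 32.

b = 32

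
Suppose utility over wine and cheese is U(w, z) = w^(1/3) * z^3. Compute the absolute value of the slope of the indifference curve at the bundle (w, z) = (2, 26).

MU_w = 1/3·w^(-2/3)·z^3 and MU_z = 3·w^(1/3)·z^2.
MRS = MU_w/MU_z = (1/9)·z/w.
At (2, 26): MRS = 13/9.
So at (2, 26) the consumer would give up 13/9 units of z for one more unit of w.

MRS = 13/9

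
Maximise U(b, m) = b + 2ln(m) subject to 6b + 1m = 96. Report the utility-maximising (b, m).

MU_b = 1, MU_m = 2/m.
MRS = 1 ÷ (2/m).
Tangency: set MRS = p_b/p_m = 6/1 = 6.
MRS depends only on m: 0.5·m = 6 ⇒ m* = 6/0.5 = 12.
From the budget, 6·b = 96 − 1·12 = 84, so b* = 14.

b* = 14, m* = 12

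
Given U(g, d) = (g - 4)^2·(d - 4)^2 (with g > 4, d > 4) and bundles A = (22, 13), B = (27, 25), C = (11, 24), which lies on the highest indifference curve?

Evaluate utility at each bundle:
U(A) = 26244.
U(B) = 233289.
U(C) = 19600.
Highest utility is B, so B ≻ A ≻ C.

Bundle B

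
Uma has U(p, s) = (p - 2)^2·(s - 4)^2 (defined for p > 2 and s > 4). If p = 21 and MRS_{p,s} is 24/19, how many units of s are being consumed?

s = 28

MU_p = 2·(p−2)·(s−4)^2, MU_s = 2·(p−2)^2·(s−4).
MRS = (s−4)/(p−2).
Substitute p = 21: MRS = (s − 4)/19. Setting this equal to 24/19 gives s − 4 = (24/19)·19 = 24, so s = 28.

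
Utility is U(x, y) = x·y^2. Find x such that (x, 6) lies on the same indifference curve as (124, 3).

x = 31

U(124, 3) = 1116.
Set U(x, 6) = 1116 and solve.
With y = 6: 6^2 = 36, so x = 1116/36 = 31.
Check: U(31, 6) = 1116.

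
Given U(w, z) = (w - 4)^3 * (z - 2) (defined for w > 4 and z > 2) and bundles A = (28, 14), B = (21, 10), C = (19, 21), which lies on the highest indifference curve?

Evaluate utility at each bundle:
U(A) = 165888.
U(B) = 39304.
U(C) = 64125.
Highest utility is A, so A ≻ C ≻ B.

Bundle A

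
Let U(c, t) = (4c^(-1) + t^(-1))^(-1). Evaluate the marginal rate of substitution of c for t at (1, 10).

For CES with ρ = -1, MRS = (4/1)·(t/c)^2.
At (1, 10): MRS = 400.
The indifference curve has slope −400 at this bundle.

MRS = 400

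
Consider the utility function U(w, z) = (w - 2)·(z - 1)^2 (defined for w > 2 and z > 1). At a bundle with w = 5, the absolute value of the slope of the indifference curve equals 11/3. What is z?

z = 23

MU_w = (z−1)^2, MU_z = 2·(w−2)·(z−1).
MRS = (1/2)·(z−1)/(w−2).
Substitute w = 5: MRS = (z − 1)/6. Setting this equal to 11/3 gives z − 1 = (11/3)·6 = 22, so z = 23.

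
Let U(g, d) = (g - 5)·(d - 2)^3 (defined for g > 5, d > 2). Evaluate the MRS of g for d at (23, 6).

MU_g = (d−2)^3, MU_d = 3·(g−5)·(d−2)^2.
MRS = (1/3)·(d−2)/(g−5).
At (23, 6): MRS = 2/27.
The indifference curve has slope −2/27 at this bundle.

MRS = 2/27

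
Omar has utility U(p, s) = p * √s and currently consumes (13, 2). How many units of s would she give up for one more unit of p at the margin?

MU_p = √s and MU_s = 0.5·p·s^(-0.5).
MRS = MU_p/MU_s = (2)·s/p.
At (13, 2): MRS = 4/13.
That is, one extra unit of p is worth 4/13 units of s at the margin.

MRS = 4/13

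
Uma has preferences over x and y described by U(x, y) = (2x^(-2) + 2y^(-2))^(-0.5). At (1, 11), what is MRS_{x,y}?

For CES with ρ = -2, MRS = (y/x)^3.
At (1, 11): MRS = 1331.
So at (1, 11) the consumer would give up 1331 units of y for one more unit of x.

MRS = 1331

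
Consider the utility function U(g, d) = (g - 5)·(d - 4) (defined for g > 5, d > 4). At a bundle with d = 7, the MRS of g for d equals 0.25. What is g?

g = 17

MU_g = (d−4), MU_d = (g−5).
MRS = (d−4)/(g−5).
Substitute d = 7: MRS = 3/(g − 5). Setting this equal to 0.25 gives g − 5 = 3/0.25 = 12, so g = 17.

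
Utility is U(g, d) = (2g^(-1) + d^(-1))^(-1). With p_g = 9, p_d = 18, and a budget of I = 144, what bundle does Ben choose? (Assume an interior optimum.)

g* = 8, d* = 4

For CES with ρ = -1, MRS = (2/1)·(d/g)^2.
Tangency: set MRS = p_g/p_d = 9/18 = 0.5.
So (d/g)^2 = 0.25; taking the square root, d/g = 0.5, i.e. d = 0.5·g.
Substitute into the budget 9·g + 18·d = 144: 18·g = 144, so g* = 8 and d* = 0.5·8 = 4.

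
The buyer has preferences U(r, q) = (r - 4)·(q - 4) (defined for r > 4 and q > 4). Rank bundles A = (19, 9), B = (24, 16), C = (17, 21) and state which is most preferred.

Evaluate utility at each bundle:
U(A) = 75.
U(B) = 240.
U(C) = 221.
Highest utility is B, so B ≻ C ≻ A.

Bundle B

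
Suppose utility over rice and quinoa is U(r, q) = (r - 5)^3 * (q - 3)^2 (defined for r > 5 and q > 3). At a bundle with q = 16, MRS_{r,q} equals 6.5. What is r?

MU_r = 3·(r−5)^2·(q−3)^2, MU_q = 2·(r−5)^3·(q−3).
MRS = (3/2)·(q−3)/(r−5).
Substitute q = 16: MRS = 19.5/(r − 5). Setting this equal to 6.5 gives r − 5 = 19.5/6.5 = 3, so r = 8.

r = 8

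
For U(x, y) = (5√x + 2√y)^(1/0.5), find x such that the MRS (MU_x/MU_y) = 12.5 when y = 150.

For CES with ρ = 0.5, MRS = (5/2)·√(y/x).
Setting (5/2)·√(150/x) = 12.5 gives √(150/x) = 5, so 150/x = 25 and x = 6.

x = 6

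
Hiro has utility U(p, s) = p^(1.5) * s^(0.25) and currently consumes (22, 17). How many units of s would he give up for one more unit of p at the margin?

MRS = 51/11

MU_p = 1.5·√p·s^(0.25) and MU_s = 0.25·p^(1.5)·s^(-0.75).
MRS = MU_p/MU_s = (6)·s/p.
At (22, 17): MRS = 51/11.
That is, one extra unit of p is worth 51/11 units of s at the margin.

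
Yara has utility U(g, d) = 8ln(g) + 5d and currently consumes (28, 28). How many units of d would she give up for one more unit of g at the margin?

MRS = 2/35

MU_g = 8/g, MU_d = 5.
MRS = 8/g ÷ 5.
At (28, 28): MRS = 2/35.
That is, one extra unit of g is worth 2/35 units of d at the margin.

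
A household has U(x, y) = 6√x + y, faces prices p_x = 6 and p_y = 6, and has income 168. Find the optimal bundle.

MU_x = 6/(2√x), MU_y = 1.
MRS = 6/(2√x) ÷ 1.
Tangency: set MRS = p_x/p_y = 6/6 = 1.
MRS depends only on x: 3/√x = 1 ⇒ √x = 3/1 = 3 ⇒ x* = 9.
From the budget, 6·y = 168 − 6·9 = 114, so y* = 19.

x* = 9, y* = 19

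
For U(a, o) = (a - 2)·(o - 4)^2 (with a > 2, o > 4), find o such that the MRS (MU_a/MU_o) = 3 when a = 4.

MU_a = (o−4)^2, MU_o = 2·(a−2)·(o−4).
MRS = (1/2)·(o−4)/(a−2).
Substitute a = 4: MRS = (o − 4)/4. Setting this equal to 3 gives o − 4 = 3·4 = 12, so o = 16.

o = 16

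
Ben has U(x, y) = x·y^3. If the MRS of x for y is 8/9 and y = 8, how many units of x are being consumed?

x = 3

MU_x = y^3 and MU_y = 3·x·y^2.
MRS = MU_x/MU_y = (1/3)·y/x.
Substitute y = 8: MRS = (8/3)/x. Setting (8/3)/x = 8/9 gives x = (8/3)/(8/9) = 3.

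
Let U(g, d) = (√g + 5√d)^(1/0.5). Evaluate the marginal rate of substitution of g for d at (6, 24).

For CES with ρ = 0.5, MRS = (1/5)·√(d/g).
At (6, 24): MRS = 0.4.
So at (6, 24) the consumer would give up 0.4 units of d for one more unit of g.

MRS = 0.4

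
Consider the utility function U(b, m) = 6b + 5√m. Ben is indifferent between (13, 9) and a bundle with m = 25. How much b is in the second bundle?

b = 34/3

U(13, 9) = 93.
Set U(b, 25) = 93 and solve.
With m = 25: √25 = 5, so 6b = 93 − 5·5 = 68 and b = 34/3.
Check: U(34/3, 25) = 93.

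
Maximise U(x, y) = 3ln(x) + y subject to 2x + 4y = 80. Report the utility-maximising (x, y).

x* = 6, y* = 17

MU_x = 3/x, MU_y = 1.
MRS = 3/x ÷ 1.
Tangency: set MRS = p_x/p_y = 2/4 = 0.5.
MRS depends only on x: 3/x = 0.5 ⇒ x* = 3/0.5 = 6.
From the budget, 4·y = 80 − 2·6 = 68, so y* = 17.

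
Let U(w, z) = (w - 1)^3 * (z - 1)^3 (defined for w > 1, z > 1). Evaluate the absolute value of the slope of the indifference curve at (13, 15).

MU_w = 3·(w−1)^2·(z−1)^3, MU_z = 3·(w−1)^3·(z−1)^2.
MRS = (z−1)/(w−1).
At (13, 15): MRS = 7/6.
So at (13, 15) the consumer would give up 7/6 units of z for one more unit of w.

MRS = 7/6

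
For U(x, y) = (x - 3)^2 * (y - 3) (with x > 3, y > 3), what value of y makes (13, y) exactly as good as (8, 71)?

U(8, 71) = 1700.
Set U(13, y) = 1700 and solve.
With x = 13: (13 − 3)^2 = 100, so (y − 3) = 1700/100 = 17.
So y = 3 + 17 = 20.
Check: U(13, 20) = 1700.

y = 20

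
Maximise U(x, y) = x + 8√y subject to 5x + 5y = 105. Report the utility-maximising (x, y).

x* = 5, y* = 16

MU_x = 1, MU_y = 8/(2√y).
MRS = 1 ÷ (8/(2√y)).
Tangency: set MRS = p_x/p_y = 5/5 = 1.
MRS depends only on y: 0.25·√y = 1 ⇒ √y = 1/0.25 = 4 ⇒ y* = 16.
From the budget, 5·x = 105 − 5·16 = 25, so x* = 5.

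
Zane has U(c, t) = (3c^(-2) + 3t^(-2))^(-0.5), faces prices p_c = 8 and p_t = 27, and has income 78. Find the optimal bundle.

For CES with ρ = -2, MRS = (t/c)^3.
Tangency: set MRS = p_c/p_t = 8/27.
So (t/c)^3 = 8/27; taking the cube root, t/c = 2/3, i.e. t = (2/3)·c.
Substitute into the budget 8·c + 27·t = 78: 26·c = 78, so c* = 3 and t* = (2/3)·3 = 2.

c* = 3, t* = 2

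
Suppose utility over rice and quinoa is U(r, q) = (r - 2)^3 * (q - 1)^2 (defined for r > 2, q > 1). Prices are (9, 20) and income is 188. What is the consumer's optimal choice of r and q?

MU_r = 3·(r−2)^2·(q−1)^2, MU_q = 2·(r−2)^3·(q−1).
MRS = (3/2)·(q−1)/(r−2).
Tangency: set MRS = p_r/p_q = 9/20 = 0.45.
So (3/2)·(q − 1)/(r − 2) = 0.45, i.e. (q − 1) = 0.3·(r − 2).
Rewrite the budget in excess-of-subsistence terms: 9·(r − 2) + 20·(q − 1) = 188 − 9·2 − 20·1 = 150.
Substituting, 15·(r − 2) = 150, so r − 2 = 10 and r* = 12.
Then q − 1 = 0.3·10 = 3, so q* = 4.

r* = 12, q* = 4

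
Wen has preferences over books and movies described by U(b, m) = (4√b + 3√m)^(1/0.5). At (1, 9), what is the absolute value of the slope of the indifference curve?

For CES with ρ = 0.5, MRS = (4/3)·√(m/b).
At (1, 9): MRS = 4.
The indifference curve has slope −4 at this bundle.

MRS = 4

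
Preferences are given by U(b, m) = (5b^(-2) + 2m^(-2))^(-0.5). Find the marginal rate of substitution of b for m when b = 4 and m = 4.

For CES with ρ = -2, MRS = (5/2)·(m/b)^3.
At (4, 4): MRS = 2.5.
So at (4, 4) the consumer would give up 2.5 units of m for one more unit of b.

MRS = 2.5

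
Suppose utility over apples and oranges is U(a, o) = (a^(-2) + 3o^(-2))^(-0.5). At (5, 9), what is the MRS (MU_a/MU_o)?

For CES with ρ = -2, MRS = (1/3)·(o/a)^3.
At (5, 9): MRS = 243/125.
The indifference curve has slope −243/125 at this bundle.

MRS = 243/125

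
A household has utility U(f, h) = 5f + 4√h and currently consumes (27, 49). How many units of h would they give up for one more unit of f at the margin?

MU_f = 5, MU_h = 4/(2√h).
MRS = 5 ÷ (4/(2√h)).
At (27, 49): MRS = 17.5.
That is, one extra unit of f is worth 17.5 units of h at the margin.

MRS = 17.5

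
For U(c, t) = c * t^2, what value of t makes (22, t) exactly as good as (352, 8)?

U(352, 8) = 22528.
Set U(22, t) = 22528 and solve.
With c = 22: t^2 = 22528/22 = 1024; taking the square root, t = 32.
Check: U(22, 32) = 22528.

t = 32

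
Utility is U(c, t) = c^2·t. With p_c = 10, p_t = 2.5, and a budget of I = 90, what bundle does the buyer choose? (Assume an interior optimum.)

MU_c = 2·c·t and MU_t = c^2.
MRS = MU_c/MU_t = (2/1)·t/c.
Tangency: set MRS = p_c/p_t = 10/2.5 = 4.
So (2/1)·t/c = 4, i.e. t = 2·c.
Substitute into the budget 10·c + 2.5·t = 90: 15·c = 90, so c* = 6.
Then t* = 2·6 = 12.

c* = 6, t* = 12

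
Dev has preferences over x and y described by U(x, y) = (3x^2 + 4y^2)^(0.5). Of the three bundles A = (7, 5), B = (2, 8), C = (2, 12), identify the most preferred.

Bundle C

Evaluate utility at each bundle:
U(A) = 15.716.
U(B) = 16.371.
U(C) = 24.249.
Highest utility is C, so C ≻ B ≻ A.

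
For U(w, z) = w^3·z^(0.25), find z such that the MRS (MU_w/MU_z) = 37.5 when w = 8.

z = 25

MU_w = 3·w^2·z^(0.25) and MU_z = 0.25·w^3·z^(-0.75).
MRS = MU_w/MU_z = (12)·z/w.
Substitute w = 8: MRS = z/(2/3). Setting z/(2/3) = 37.5 gives z = 37.5·(2/3) = 25.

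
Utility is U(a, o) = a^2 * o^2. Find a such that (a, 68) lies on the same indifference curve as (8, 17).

U(8, 17) = 18496.
Set U(a, 68) = 18496 and solve.
With o = 68: 68^2 = 4624, so a^2 = 18496/4624 = 4; taking the square root, a = 2.
Check: U(2, 68) = 18496.

a = 2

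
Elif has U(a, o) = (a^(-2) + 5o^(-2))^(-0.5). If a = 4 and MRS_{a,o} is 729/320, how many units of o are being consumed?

o = 9

For CES with ρ = -2, MRS = (1/5)·(o/a)^3.
Setting (1/5)·(o/4)^3 = 729/320 gives (o/4)^3 = 729/64, so o/4 = 2.25 and o = 9.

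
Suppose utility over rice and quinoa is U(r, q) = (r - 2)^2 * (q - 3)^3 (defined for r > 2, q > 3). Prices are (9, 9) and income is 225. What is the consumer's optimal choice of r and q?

MU_r = 2·(r−2)·(q−3)^3, MU_q = 3·(r−2)^2·(q−3)^2.
MRS = (2/3)·(q−3)/(r−2).
Tangency: set MRS = p_r/p_q = 9/9 = 1.
So (2/3)·(q − 3)/(r − 2) = 1, i.e. (q − 3) = 1.5·(r − 2).
Rewrite the budget in excess-of-subsistence terms: 9·(r − 2) + 9·(q − 3) = 225 − 9·2 − 9·3 = 180.
Substituting, 22.5·(r − 2) = 180, so r − 2 = 8 and r* = 10.
Then q − 3 = 1.5·8 = 12, so q* = 15.

r* = 10, q* = 15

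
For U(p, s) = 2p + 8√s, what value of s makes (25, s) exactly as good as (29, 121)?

s = 144

U(29, 121) = 146.
Set U(25, s) = 146 and solve.
With p = 25: 8√s = 146 − 2·25 = 96, so √s = 12 and s = 144.
Check: U(25, 144) = 146.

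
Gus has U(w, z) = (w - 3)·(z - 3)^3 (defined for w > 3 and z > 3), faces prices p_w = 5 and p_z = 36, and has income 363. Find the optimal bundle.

MU_w = (z−3)^3, MU_z = 3·(w−3)·(z−3)^2.
MRS = (1/3)·(z−3)/(w−3).
Tangency: set MRS = p_w/p_z = 5/36.
So (1/3)·(z − 3)/(w − 3) = 5/36, i.e. (z − 3) = (5/12)·(w − 3).
Rewrite the budget in excess-of-subsistence terms: 5·(w − 3) + 36·(z − 3) = 363 − 5·3 − 36·3 = 240.
Substituting, 20·(w − 3) = 240, so w − 3 = 12 and w* = 15.
Then z − 3 = (5/12)·12 = 5, so z* = 8.

w* = 15, z* = 8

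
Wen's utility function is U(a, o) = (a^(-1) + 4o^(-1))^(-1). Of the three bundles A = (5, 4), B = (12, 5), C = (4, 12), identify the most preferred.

Bundle C

Evaluate utility at each bundle:
U(A) = 0.833.
U(B) = 1.132.
U(C) = 1.714.
Highest utility is C, so C ≻ B ≻ A.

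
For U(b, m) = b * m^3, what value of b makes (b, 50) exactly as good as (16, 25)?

b = 2

U(16, 25) = 250000.
Set U(b, 50) = 250000 and solve.
With m = 50: 50^3 = 125000, so b = 250000/125000 = 2.
Check: U(2, 50) = 250000.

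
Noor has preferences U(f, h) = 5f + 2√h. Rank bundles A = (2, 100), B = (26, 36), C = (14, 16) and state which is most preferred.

Evaluate utility at each bundle:
U(A) = 30.000.
U(B) = 142.000.
U(C) = 78.000.
Highest utility is B, so B ≻ C ≻ A.

Bundle B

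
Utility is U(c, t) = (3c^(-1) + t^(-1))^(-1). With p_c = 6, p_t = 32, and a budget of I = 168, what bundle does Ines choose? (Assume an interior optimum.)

For CES with ρ = -1, MRS = (3/1)·(t/c)^2.
Tangency: set MRS = p_c/p_t = 6/32 = 3/16.
So (t/c)^2 = 1/16; taking the square root, t/c = 0.25, i.e. t = 0.25·c.
Substitute into the budget 6·c + 32·t = 168: 14·c = 168, so c* = 12 and t* = 0.25·12 = 3.

c* = 12, t* = 3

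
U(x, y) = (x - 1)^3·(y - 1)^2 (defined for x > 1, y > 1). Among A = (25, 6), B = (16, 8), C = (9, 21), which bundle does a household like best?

Bundle A

Evaluate utility at each bundle:
U(A) = 345600.
U(B) = 165375.
U(C) = 204800.
Highest utility is A, so A ≻ C ≻ B.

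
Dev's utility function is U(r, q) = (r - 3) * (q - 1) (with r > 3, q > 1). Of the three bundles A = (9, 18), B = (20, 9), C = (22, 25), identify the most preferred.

Evaluate utility at each bundle:
U(A) = 102.
U(B) = 136.
U(C) = 456.
Highest utility is C, so C ≻ B ≻ A.

Bundle C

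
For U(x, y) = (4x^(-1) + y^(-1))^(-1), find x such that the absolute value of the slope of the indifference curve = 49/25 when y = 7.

For CES with ρ = -1, MRS = (4/1)·(y/x)^2.
Setting (4/1)·(7/x)^2 = 49/25 gives (7/x)^2 = 49/100, so 7/x = 0.7 and x = 10.

x = 10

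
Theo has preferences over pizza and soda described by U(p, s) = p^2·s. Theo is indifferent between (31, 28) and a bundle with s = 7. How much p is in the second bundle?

p = 62

U(31, 28) = 26908.
Set U(p, 7) = 26908 and solve.
With s = 7: p^2 = 26908/7 = 3844; taking the square root, p = 62.
Check: U(62, 7) = 26908.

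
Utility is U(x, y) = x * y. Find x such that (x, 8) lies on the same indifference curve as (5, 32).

U(5, 32) = 160.
Set U(x, 8) = 160 and solve.
With y = 8: x = 160/8 = 20.
Check: U(20, 8) = 160.

x = 20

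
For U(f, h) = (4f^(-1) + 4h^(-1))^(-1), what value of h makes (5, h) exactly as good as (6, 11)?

h = 330/19

U depends on (f, h) only through S = 4f^(-1) + 4h^(-1), so equal utility means equal S. At (6, 11): S = 34/33.
With f = 5: 4·5^(-1) = 0.8, so 4h^(-1) = 34/33 − 0.8 = 38/165, i.e. h^(-1) = 19/330.
Hence h = 1/(19/330) = 330/19.
Check: U(5, 330/19) = 0.9706.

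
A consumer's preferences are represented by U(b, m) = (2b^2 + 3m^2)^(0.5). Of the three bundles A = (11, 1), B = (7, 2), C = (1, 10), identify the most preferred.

Evaluate utility at each bundle:
U(A) = 15.652.
U(B) = 10.488.
U(C) = 17.378.
Highest utility is C, so C ≻ A ≻ B.

Bundle C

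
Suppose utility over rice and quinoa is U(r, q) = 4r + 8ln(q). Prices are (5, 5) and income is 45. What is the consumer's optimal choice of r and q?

r* = 7, q* = 2

MU_r = 4, MU_q = 8/q.
MRS = 4 ÷ (8/q).
Tangency: set MRS = p_r/p_q = 5/5 = 1.
MRS depends only on q: 0.5·q = 1 ⇒ q* = 1/0.5 = 2.
From the budget, 5·r = 45 − 5·2 = 35, so r* = 7.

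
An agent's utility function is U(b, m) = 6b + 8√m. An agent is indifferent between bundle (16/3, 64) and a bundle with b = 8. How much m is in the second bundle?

m = 36

U(16/3, 64) = 96.
Set U(8, m) = 96 and solve.
With b = 8: 8√m = 96 − 6·8 = 48, so √m = 6 and m = 36.
Check: U(8, 36) = 96.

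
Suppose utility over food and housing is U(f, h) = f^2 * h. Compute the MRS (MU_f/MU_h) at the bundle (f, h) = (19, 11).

MU_f = 2·f·h and MU_h = f^2.
MRS = MU_f/MU_h = (2/1)·h/f.
At (19, 11): MRS = 22/19.
That is, one extra unit of f is worth 22/19 units of h at the margin.

MRS = 22/19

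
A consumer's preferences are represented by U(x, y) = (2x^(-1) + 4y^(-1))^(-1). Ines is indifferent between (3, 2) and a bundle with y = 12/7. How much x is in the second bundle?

U depends on (x, y) only through S = 2x^(-1) + 4y^(-1), so equal utility means equal S. At (3, 2): S = 8/3.
With y = 12/7: 4·(12/7)^(-1) = 7/3, so 2x^(-1) = 8/3 − 7/3 = 1/3, i.e. x^(-1) = 1/6.
Hence x = 1/(1/6) = 6.
Check: U(6, 12/7) = 0.375.

x = 6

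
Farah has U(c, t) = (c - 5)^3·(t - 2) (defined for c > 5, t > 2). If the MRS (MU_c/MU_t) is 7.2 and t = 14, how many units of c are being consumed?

MU_c = 3·(c−5)^2·(t−2), MU_t = (c−5)^3.
MRS = (3/1)·(t−2)/(c−5).
Substitute t = 14: MRS = 36/(c − 5). Setting this equal to 7.2 gives c − 5 = 36/7.2 = 5, so c = 10.

c = 10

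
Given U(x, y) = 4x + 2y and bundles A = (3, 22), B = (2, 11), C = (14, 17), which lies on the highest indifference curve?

Bundle C

Evaluate utility at each bundle:
U(A) = 56.
U(B) = 30.
U(C) = 90.
Highest utility is C, so C ≻ A ≻ B.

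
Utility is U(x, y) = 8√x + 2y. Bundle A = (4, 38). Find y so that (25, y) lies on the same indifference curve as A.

y = 26

U(4, 38) = 92.
Set U(25, y) = 92 and solve.
With x = 25: √25 = 5, so 2y = 92 − 8·5 = 52 and y = 26.
Check: U(25, 26) = 92.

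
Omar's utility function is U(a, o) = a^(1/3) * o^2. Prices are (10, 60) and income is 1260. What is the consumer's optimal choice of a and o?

MU_a = 1/3·a^(-2/3)·o^2 and MU_o = 2·a^(1/3)·o.
MRS = MU_a/MU_o = (1/6)·o/a.
Tangency: set MRS = p_a/p_o = 10/60 = 1/6.
So (1/6)·o/a = 1/6, i.e. o = a.
Substitute into the budget 10·a + 60·o = 1260: 70·a = 1260, so a* = 18.
Then o* = 18.

a* = 18, o* = 18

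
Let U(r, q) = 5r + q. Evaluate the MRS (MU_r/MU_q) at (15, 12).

MRS = 5

MU_r = 5, MU_q = 1, so MRS = 5/1 = 5 at every bundle.
At (15, 12): MRS = 5.
So at (15, 12) the consumer would give up 5 units of q for one more unit of r.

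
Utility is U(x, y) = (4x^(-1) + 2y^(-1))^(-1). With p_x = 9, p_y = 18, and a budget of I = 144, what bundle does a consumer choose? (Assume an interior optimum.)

x* = 8, y* = 4

For CES with ρ = -1, MRS = (4/2)·(y/x)^2.
Tangency: set MRS = p_x/p_y = 9/18 = 0.5.
So (y/x)^2 = 0.25; taking the square root, y/x = 0.5, i.e. y = 0.5·x.
Substitute into the budget 9·x + 18·y = 144: 18·x = 144, so x* = 8 and y* = 0.5·8 = 4.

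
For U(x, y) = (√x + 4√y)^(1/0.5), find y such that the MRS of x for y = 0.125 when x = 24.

y = 6

For CES with ρ = 0.5, MRS = (1/4)·√(y/x).
Setting (1/4)·√(y/24) = 0.125 gives √(y/24) = 0.5, so y/24 = 0.25 and y = 6.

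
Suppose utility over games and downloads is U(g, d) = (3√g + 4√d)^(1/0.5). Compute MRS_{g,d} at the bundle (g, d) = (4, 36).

MRS = 2.25

For CES with ρ = 0.5, MRS = (3/4)·√(d/g).
At (4, 36): MRS = 2.25.
The indifference curve has slope −2.25 at this bundle.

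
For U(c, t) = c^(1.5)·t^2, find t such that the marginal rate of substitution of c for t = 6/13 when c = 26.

t = 16

MU_c = 1.5·√c·t^2 and MU_t = 2·c^(1.5)·t.
MRS = MU_c/MU_t = (0.75)·t/c.
Substitute c = 26: MRS = t/(104/3). Setting t/(104/3) = 6/13 gives t = (6/13)·(104/3) = 16.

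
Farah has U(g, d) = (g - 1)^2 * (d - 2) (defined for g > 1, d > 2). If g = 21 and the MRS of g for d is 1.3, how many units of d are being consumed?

MU_g = 2·(g−1)·(d−2), MU_d = (g−1)^2.
MRS = (2/1)·(d−2)/(g−1).
Substitute g = 21: MRS = (d − 2)/10. Setting this equal to 1.3 gives d − 2 = 1.3·10 = 13, so d = 15.

d = 15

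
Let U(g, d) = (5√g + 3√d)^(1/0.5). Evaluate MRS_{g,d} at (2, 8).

For CES with ρ = 0.5, MRS = (5/3)·√(d/g).
At (2, 8): MRS = 10/3.
The indifference curve has slope −10/3 at this bundle.

MRS = 10/3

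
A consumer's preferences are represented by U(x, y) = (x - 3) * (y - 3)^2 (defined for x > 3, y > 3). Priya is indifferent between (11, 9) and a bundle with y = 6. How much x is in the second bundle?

x = 35

U(11, 9) = 288.
Set U(x, 6) = 288 and solve.
With y = 6: (6 − 3)^2 = 9, so (x − 3) = 288/9 = 32.
So x = 3 + 32 = 35.
Check: U(35, 6) = 288.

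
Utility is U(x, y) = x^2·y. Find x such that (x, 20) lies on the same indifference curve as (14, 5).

x = 7

U(14, 5) = 980.
Set U(x, 20) = 980 and solve.
With y = 20: x^2 = 980/20 = 49; taking the square root, x = 7.
Check: U(7, 20) = 980.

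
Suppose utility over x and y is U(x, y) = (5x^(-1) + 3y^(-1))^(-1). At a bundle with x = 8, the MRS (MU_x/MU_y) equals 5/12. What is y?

For CES with ρ = -1, MRS = (5/3)·(y/x)^2.
Setting (5/3)·(y/8)^2 = 5/12 gives (y/8)^2 = 0.25, so y/8 = 0.5 and y = 4.

y = 4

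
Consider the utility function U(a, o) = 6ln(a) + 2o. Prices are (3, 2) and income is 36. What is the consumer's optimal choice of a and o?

MU_a = 6/a, MU_o = 2.
MRS = 6/a ÷ 2.
Tangency: set MRS = p_a/p_o = 3/2 = 1.5.
MRS depends only on a: 3/a = 1.5 ⇒ a* = 3/1.5 = 2.
From the budget, 2·o = 36 − 3·2 = 30, so o* = 15.

a* = 2, o* = 15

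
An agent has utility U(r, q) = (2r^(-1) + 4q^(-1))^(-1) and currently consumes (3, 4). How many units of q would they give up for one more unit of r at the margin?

For CES with ρ = -1, MRS = (2/4)·(q/r)^2.
At (3, 4): MRS = 8/9.
That is, one extra unit of r is worth 8/9 units of q at the margin.

MRS = 8/9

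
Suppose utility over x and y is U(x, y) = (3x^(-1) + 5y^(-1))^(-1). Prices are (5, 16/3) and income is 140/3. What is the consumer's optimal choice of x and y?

For CES with ρ = -1, MRS = (3/5)·(y/x)^2.
Tangency: set MRS = p_x/p_y = 5/(16/3) = 15/16.
So (y/x)^2 = 25/16; taking the square root, y/x = 1.25, i.e. y = 1.25·x.
Substitute into the budget 5·x + (16/3)·y = 140/3: (35/3)·x = 140/3, so x* = 4 and y* = 1.25·4 = 5.

x* = 4, y* = 5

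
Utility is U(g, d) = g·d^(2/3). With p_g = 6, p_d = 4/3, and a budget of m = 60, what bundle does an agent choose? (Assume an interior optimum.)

g* = 6, d* = 18

MU_g = d^(2/3) and MU_d = 2/3·g·d^(-1/3).
MRS = MU_g/MU_d = (1.5)·d/g.
Tangency: set MRS = p_g/p_d = 6/(4/3) = 4.5.
So (1.5)·d/g = 4.5, i.e. d = 3·g.
Substitute into the budget 6·g + (4/3)·d = 60: 10·g = 60, so g* = 6.
Then d* = 3·6 = 18.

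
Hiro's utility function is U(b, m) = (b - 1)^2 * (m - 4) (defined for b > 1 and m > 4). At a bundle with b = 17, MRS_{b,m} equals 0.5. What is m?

m = 8

MU_b = 2·(b−1)·(m−4), MU_m = (b−1)^2.
MRS = (2/1)·(m−4)/(b−1).
Substitute b = 17: MRS = (m − 4)/8. Setting this equal to 0.5 gives m − 4 = 0.5·8 = 4, so m = 8.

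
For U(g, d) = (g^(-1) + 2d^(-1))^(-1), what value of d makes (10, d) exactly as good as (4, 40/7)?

U depends on (g, d) only through S = g^(-1) + 2d^(-1), so equal utility means equal S. At (4, 40/7): S = 0.6.
With g = 10: 10^(-1) = 0.1, so 2d^(-1) = 0.6 − 0.1 = 0.5, i.e. d^(-1) = 0.25.
Hence d = 1/0.25 = 4.
Check: U(10, 4) = 1.6667.

d = 4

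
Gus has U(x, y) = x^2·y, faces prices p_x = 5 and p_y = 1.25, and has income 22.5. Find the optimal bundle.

x* = 3, y* = 6

MU_x = 2·x·y and MU_y = x^2.
MRS = MU_x/MU_y = (2/1)·y/x.
Tangency: set MRS = p_x/p_y = 5/1.25 = 4.
So (2/1)·y/x = 4, i.e. y = 2·x.
Substitute into the budget 5·x + 1.25·y = 22.5: 7.5·x = 22.5, so x* = 3.
Then y* = 2·3 = 6.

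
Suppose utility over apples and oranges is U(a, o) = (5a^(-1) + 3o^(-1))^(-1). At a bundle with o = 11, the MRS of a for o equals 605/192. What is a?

a = 8

For CES with ρ = -1, MRS = (5/3)·(o/a)^2.
Setting (5/3)·(11/a)^2 = 605/192 gives (11/a)^2 = 121/64, so 11/a = 1.375 and a = 8.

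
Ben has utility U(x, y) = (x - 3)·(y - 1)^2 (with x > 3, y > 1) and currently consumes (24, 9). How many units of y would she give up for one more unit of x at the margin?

MU_x = (y−1)^2, MU_y = 2·(x−3)·(y−1).
MRS = (1/2)·(y−1)/(x−3).
At (24, 9): MRS = 4/21.
So at (24, 9) the consumer would give up 4/21 units of y for one more unit of x.

MRS = 4/21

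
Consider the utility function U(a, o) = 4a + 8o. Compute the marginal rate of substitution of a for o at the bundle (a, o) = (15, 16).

MU_a = 4, MU_o = 8, so MRS = 4/8 = 0.5 at every bundle.
At (15, 16): MRS = 0.5.
That is, one extra unit of a is worth 0.5 units of o at the margin.

MRS = 0.5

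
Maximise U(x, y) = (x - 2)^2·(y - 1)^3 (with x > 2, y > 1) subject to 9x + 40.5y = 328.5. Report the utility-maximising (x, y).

x* = 14, y* = 5

MU_x = 2·(x−2)·(y−1)^3, MU_y = 3·(x−2)^2·(y−1)^2.
MRS = (2/3)·(y−1)/(x−2).
Tangency: set MRS = p_x/p_y = 9/40.5 = 2/9.
So (2/3)·(y − 1)/(x − 2) = 2/9, i.e. (y − 1) = (1/3)·(x − 2).
Rewrite the budget in excess-of-subsistence terms: 9·(x − 2) + 40.5·(y − 1) = 328.5 − 9·2 − 40.5·1 = 270.
Substituting, 22.5·(x − 2) = 270, so x − 2 = 12 and x* = 14.
Then y − 1 = (1/3)·12 = 4, so y* = 5.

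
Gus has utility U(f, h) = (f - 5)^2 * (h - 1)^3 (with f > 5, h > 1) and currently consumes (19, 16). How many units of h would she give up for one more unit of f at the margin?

MRS = 5/7

MU_f = 2·(f−5)·(h−1)^3, MU_h = 3·(f−5)^2·(h−1)^2.
MRS = (2/3)·(h−1)/(f−5).
At (19, 16): MRS = 5/7.
So at (19, 16) the consumer would give up 5/7 units of h for one more unit of f.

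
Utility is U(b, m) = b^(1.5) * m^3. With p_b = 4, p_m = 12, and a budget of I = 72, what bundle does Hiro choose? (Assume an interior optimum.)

MU_b = 1.5·√b·m^3 and MU_m = 3·b^(1.5)·m^2.
MRS = MU_b/MU_m = (0.5)·m/b.
Tangency: set MRS = p_b/p_m = 4/12 = 1/3.
So (0.5)·m/b = 1/3, i.e. m = (2/3)·b.
Substitute into the budget 4·b + 12·m = 72: 12·b = 72, so b* = 6.
Then m* = (2/3)·6 = 4.

b* = 6, m* = 4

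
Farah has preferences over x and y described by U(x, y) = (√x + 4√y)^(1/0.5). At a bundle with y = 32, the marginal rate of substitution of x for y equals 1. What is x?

For CES with ρ = 0.5, MRS = (1/4)·√(y/x).
Setting (1/4)·√(32/x) = 1 gives √(32/x) = 4, so 32/x = 16 and x = 2.

x = 2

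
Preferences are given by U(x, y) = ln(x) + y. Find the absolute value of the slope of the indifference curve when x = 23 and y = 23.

MRS = 1/23

MU_x = 1/x, MU_y = 1.
MRS = 1/x ÷ 1.
At (23, 23): MRS = 1/23.
That is, one extra unit of x is worth 1/23 units of y at the margin.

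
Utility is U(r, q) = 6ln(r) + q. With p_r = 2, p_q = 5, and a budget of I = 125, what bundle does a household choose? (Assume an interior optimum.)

r* = 15, q* = 19

MU_r = 6/r, MU_q = 1.
MRS = 6/r ÷ 1.
Tangency: set MRS = p_r/p_q = 2/5 = 0.4.
MRS depends only on r: 6/r = 0.4 ⇒ r* = 6/0.4 = 15.
From the budget, 5·q = 125 − 2·15 = 95, so q* = 19.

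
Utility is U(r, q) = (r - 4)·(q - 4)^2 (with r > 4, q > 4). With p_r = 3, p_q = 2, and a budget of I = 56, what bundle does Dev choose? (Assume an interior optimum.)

MU_r = (q−4)^2, MU_q = 2·(r−4)·(q−4).
MRS = (1/2)·(q−4)/(r−4).
Tangency: set MRS = p_r/p_q = 3/2 = 1.5.
So (1/2)·(q − 4)/(r − 4) = 1.5, i.e. (q − 4) = 3·(r − 4).
Rewrite the budget in excess-of-subsistence terms: 3·(r − 4) + 2·(q − 4) = 56 − 3·4 − 2·4 = 36.
Substituting, 9·(r − 4) = 36, so r − 4 = 4 and r* = 8.
Then q − 4 = 3·4 = 12, so q* = 16.

r* = 8, q* = 16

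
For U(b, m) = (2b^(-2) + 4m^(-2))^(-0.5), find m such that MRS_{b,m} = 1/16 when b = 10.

For CES with ρ = -2, MRS = (2/4)·(m/b)^3.
Setting (2/4)·(m/10)^3 = 1/16 gives (m/10)^3 = 0.125, so m/10 = 0.5 and m = 5.

m = 5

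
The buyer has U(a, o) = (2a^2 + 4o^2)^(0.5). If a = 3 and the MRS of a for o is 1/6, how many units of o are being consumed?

o = 9

For CES with ρ = 2, MRS = (2/4)·(o/a)^(-1).
Setting (2/4)·(o/3)^(-1) = 1/6 gives (o/3)^(-1) = 1/3, so o/3 = 3 and o = 9.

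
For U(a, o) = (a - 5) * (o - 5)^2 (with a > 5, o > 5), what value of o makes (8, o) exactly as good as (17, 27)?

o = 49

U(17, 27) = 5808.
Set U(8, o) = 5808 and solve.
With a = 8: (8 − 5) = 3, so (o − 5)^2 = 5808/3 = 1936.
Taking the square root (with o > 5): o − 5 = 44, so o = 49.
Check: U(8, 49) = 5808.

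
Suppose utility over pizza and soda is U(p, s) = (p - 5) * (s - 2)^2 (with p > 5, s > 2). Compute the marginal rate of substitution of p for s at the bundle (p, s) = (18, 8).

MRS = 3/13

MU_p = (s−2)^2, MU_s = 2·(p−5)·(s−2).
MRS = (1/2)·(s−2)/(p−5).
At (18, 8): MRS = 3/13.
The indifference curve has slope −3/13 at this bundle.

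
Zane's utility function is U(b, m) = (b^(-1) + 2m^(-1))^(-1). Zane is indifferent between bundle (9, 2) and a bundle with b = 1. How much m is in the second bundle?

U depends on (b, m) only through S = b^(-1) + 2m^(-1), so equal utility means equal S. At (9, 2): S = 10/9.
With b = 1: 1^(-1) = 1, so 2m^(-1) = 10/9 − 1 = 1/9, i.e. m^(-1) = 1/18.
Hence m = 1/(1/18) = 18.
Check: U(1, 18) = 0.9.

m = 18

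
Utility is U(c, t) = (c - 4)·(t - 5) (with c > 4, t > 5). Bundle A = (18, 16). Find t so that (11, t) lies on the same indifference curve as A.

U(18, 16) = 154.
Set U(11, t) = 154 and solve.
With c = 11: (11 − 4) = 7, so (t − 5) = 154/7 = 22.
So t = 5 + 22 = 27.
Check: U(11, 27) = 154.

t = 27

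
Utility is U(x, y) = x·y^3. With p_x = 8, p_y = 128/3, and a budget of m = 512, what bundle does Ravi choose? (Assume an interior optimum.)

x* = 16, y* = 9

MU_x = y^3 and MU_y = 3·x·y^2.
MRS = MU_x/MU_y = (1/3)·y/x.
Tangency: set MRS = p_x/p_y = 8/(128/3) = 3/16.
So (1/3)·y/x = 3/16, i.e. y = (9/16)·x.
Substitute into the budget 8·x + (128/3)·y = 512: 32·x = 512, so x* = 16.
Then y* = (9/16)·16 = 9.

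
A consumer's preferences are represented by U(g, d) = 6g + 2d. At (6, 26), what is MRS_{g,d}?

MU_g = 6, MU_d = 2, so MRS = 6/2 = 3 at every bundle.
At (6, 26): MRS = 3.
That is, one extra unit of g is worth 3 units of d at the margin.

MRS = 3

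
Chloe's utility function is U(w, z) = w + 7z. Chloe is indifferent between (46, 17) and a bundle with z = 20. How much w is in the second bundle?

U(46, 17) = 165.
Set U(w, 20) = 165 and solve.
w + 7·20 = 165 ⇒ w = 25 ⇒ w = 25.
Check: U(25, 20) = 165.

w = 25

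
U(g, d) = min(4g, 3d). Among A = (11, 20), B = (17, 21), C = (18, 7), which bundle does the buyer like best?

Evaluate utility at each bundle:
U(A) = 44.
U(B) = 63.
U(C) = 21.
Highest utility is B, so B ≻ A ≻ C.

Bundle B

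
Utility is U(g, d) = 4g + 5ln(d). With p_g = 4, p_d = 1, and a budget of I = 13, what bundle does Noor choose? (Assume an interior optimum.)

MU_g = 4, MU_d = 5/d.
MRS = 4 ÷ (5/d).
Tangency: set MRS = p_g/p_d = 4/1 = 4.
MRS depends only on d: 0.8·d = 4 ⇒ d* = 4/0.8 = 5.
From the budget, 4·g = 13 − 1·5 = 8, so g* = 2.

g* = 2, d* = 5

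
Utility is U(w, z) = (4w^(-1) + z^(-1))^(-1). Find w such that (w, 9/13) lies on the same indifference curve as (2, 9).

U depends on (w, z) only through S = 4w^(-1) + z^(-1), so equal utility means equal S. At (2, 9): S = 19/9.
With z = 9/13: (9/13)^(-1) = 13/9, so 4w^(-1) = 19/9 − 13/9 = 2/3, i.e. w^(-1) = 1/6.
Hence w = 1/(1/6) = 6.
Check: U(6, 9/13) = 0.4737.

w = 6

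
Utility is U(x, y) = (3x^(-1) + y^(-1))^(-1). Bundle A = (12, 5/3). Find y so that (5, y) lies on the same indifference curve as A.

U depends on (x, y) only through S = 3x^(-1) + y^(-1), so equal utility means equal S. At (12, 5/3): S = 0.85.
With x = 5: 3·5^(-1) = 0.6, so y^(-1) = 0.85 − 0.6 = 0.25.
Hence y = 1/0.25 = 4.
Check: U(5, 4) = 1.1765.

y = 4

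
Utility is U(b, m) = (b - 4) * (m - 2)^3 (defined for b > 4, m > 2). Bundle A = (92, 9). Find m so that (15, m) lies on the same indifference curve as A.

m = 16

U(92, 9) = 30184.
Set U(15, m) = 30184 and solve.
With b = 15: (15 − 4) = 11, so (m − 2)^3 = 30184/11 = 2744.
Taking the cube root (with m > 2): m − 2 = 14, so m = 16.
Check: U(15, 16) = 30184.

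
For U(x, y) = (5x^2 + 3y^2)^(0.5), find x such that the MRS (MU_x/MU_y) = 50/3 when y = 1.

x = 10

For CES with ρ = 2, MRS = (5/3)·(y/x)^(-1).
Setting (5/3)·(1/x)^(-1) = 50/3 gives (1/x)^(-1) = 10, so 1/x = 0.1 and x = 10.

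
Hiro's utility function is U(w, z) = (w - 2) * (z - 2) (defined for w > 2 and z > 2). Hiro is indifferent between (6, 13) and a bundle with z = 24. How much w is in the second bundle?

w = 4

U(6, 13) = 44.
Set U(w, 24) = 44 and solve.
With z = 24: (24 − 2) = 22, so (w − 2) = 44/22 = 2.
So w = 2 + 2 = 4.
Check: U(4, 24) = 44.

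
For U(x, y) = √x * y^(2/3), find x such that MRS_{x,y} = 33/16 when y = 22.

x = 8

MU_x = 0.5·x^(-0.5)·y^(2/3) and MU_y = 2/3·√x·y^(-1/3).
MRS = MU_x/MU_y = (0.75)·y/x.
Substitute y = 22: MRS = 16.5/x. Setting 16.5/x = 33/16 gives x = 16.5/(33/16) = 8.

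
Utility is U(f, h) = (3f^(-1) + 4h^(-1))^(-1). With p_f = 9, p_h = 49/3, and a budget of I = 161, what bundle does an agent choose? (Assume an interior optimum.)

f* = 7, h* = 6

For CES with ρ = -1, MRS = (3/4)·(h/f)^2.
Tangency: set MRS = p_f/p_h = 9/(49/3) = 27/49.
So (h/f)^2 = 36/49; taking the square root, h/f = 6/7, i.e. h = (6/7)·f.
Substitute into the budget 9·f + (49/3)·h = 161: 23·f = 161, so f* = 7 and h* = (6/7)·7 = 6.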